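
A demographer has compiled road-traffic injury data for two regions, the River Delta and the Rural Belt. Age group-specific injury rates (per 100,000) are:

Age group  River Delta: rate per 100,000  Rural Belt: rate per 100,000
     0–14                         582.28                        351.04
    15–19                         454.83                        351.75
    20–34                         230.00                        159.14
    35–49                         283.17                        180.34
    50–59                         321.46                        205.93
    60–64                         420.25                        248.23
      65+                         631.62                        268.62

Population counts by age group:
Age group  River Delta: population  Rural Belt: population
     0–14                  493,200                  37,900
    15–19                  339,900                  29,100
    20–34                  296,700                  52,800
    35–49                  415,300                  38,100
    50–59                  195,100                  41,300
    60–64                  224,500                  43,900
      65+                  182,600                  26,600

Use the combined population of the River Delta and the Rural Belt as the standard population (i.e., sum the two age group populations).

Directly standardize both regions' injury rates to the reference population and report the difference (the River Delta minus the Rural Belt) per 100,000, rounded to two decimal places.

157.91

Combined standard total = 2,417,000; weights = 0.2197, 0.1527, 0.1446, 0.1876, 0.0978, 0.1110, 0.0866.
The River Delta: 0.2197×582.28 + 0.1527×454.83 + 0.1446×230.00 + 0.1876×283.17 + 0.0978×321.46 + 0.1110×420.25 + 0.0866×631.62 = 416.5406 per 100,000.
The Rural Belt: 0.2197×351.04 + 0.1527×351.75 + 0.1446×159.14 + 0.1876×180.34 + 0.0978×205.93 + 0.1110×248.23 + 0.0866×268.62 = 258.6350 per 100,000.
Difference = 416.5406 − 258.6350 = 157.9056.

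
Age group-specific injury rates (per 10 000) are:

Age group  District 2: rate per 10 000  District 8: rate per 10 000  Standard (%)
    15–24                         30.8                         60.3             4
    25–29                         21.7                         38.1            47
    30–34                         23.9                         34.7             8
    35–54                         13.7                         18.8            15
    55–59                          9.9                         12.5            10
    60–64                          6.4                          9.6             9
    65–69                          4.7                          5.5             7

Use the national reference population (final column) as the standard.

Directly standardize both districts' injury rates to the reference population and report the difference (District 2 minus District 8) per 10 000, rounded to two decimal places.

-11.12

Standard weights: 0.04, 0.47, 0.08, 0.15, 0.10, 0.09, 0.07.
District 2: 0.0400×30.8 + 0.4700×21.7 + 0.0800×23.9 + 0.1500×13.7 + 0.1000×9.9 + 0.0900×6.4 + 0.0700×4.7 = 17.2930 per 10 000.
District 8: 0.0400×60.3 + 0.4700×38.1 + 0.0800×34.7 + 0.1500×18.8 + 0.1000×12.5 + 0.0900×9.6 + 0.0700×5.5 = 28.4140 per 10 000.
Difference = 17.2930 − 28.4140 = -11.1210.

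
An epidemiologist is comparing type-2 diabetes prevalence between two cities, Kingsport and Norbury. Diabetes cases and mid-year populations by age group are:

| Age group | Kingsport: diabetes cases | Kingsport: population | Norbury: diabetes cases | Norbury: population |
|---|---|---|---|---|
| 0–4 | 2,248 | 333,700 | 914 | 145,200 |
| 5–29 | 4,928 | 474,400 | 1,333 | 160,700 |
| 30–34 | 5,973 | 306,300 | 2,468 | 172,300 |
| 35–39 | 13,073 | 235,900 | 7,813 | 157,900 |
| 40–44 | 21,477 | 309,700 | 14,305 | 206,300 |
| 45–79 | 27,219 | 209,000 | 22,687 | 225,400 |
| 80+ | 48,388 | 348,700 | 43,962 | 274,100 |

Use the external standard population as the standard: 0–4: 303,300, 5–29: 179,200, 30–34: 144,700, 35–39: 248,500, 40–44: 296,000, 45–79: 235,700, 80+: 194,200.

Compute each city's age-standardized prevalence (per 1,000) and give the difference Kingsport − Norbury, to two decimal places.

Age-specific rates per 1,000 for Kingsport: 6.737, 10.388, 19.500, 55.418, 69.348, 130.234, 138.767.
For Norbury: 6.295, 8.295, 14.324, 49.481, 69.341, 100.652, 160.387.
Standard total = 1,601,600; weights = 0.1894, 0.1119, 0.0903, 0.1552, 0.1848, 0.1472, 0.1213.
Kingsport: 0.1894×6.737 + 0.1119×10.388 + 0.0903×19.500 + 0.1552×55.418 + 0.1848×69.348 + 0.1472×130.234 + 0.1213×138.767 = 61.6068 per 1,000.
Norbury: 0.1894×6.295 + 0.1119×8.295 + 0.0903×14.324 + 0.1552×49.481 + 0.1848×69.341 + 0.1472×100.652 + 0.1213×160.387 = 58.1668 per 1,000.
Difference = 61.6068 − 58.1668 = 3.4400.

3.44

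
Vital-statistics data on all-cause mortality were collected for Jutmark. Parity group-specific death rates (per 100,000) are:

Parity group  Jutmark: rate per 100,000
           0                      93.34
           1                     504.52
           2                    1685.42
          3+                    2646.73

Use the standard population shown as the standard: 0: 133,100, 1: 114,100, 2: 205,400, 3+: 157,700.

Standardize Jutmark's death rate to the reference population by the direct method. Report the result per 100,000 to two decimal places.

Standard total = 610,300; weights = 0.2181, 0.1870, 0.3366, 0.2584.
Standardized rate: 0.2181×93.34 + 0.1870×504.52 + 0.3366×1685.42 + 0.2584×2646.73 = 1365.8264 per 100,000.

1365.83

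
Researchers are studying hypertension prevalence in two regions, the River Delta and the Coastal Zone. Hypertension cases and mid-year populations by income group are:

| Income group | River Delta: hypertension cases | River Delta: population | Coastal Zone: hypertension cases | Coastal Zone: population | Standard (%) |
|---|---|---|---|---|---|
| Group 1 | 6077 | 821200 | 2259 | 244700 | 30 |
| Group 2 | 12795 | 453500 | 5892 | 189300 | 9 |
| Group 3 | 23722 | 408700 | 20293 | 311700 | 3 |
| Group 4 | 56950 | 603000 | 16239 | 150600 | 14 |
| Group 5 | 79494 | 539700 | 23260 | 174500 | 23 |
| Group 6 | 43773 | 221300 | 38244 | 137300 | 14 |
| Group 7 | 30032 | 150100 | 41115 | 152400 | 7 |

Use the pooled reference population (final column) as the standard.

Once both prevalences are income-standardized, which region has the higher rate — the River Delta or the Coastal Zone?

Income-specific rates per 1000 for the River Delta: 7.400, 28.214, 58.043, 94.444, 147.293, 197.799, 200.080.
For the Coastal Zone: 9.232, 31.125, 65.104, 107.829, 133.295, 278.543, 269.783.
Standard weights: 0.30, 0.09, 0.03, 0.14, 0.23, 0.14, 0.07.
The River Delta: 0.3000×7.400 + 0.0900×28.214 + 0.0300×58.043 + 0.1400×94.444 + 0.2300×147.293 + 0.1400×197.799 + 0.0700×200.080 = 95.2977 per 1000.
The Coastal Zone: 0.3000×9.232 + 0.0900×31.125 + 0.0300×65.104 + 0.1400×107.829 + 0.2300×133.295 + 0.1400×278.543 + 0.0700×269.783 = 111.1587 per 1000.

Coastal Zone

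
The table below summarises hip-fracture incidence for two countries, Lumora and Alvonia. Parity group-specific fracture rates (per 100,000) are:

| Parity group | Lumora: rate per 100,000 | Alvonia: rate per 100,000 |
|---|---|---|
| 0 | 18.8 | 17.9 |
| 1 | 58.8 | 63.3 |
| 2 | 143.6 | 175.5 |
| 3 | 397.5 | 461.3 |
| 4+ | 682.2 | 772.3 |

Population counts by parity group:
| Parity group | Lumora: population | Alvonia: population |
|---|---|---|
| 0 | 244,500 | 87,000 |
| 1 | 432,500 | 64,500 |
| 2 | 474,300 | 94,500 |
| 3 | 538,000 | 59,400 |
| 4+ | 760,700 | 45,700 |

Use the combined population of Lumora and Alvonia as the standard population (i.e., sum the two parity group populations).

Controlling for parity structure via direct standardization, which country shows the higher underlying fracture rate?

Combined standard total = 2,801,100; weights = 0.1183, 0.1774, 0.2031, 0.2133, 0.2879.
Lumora: 0.1183×18.8 + 0.1774×58.8 + 0.2031×143.6 + 0.2133×397.5 + 0.2879×682.2 = 322.9903 per 100,000.
Alvonia: 0.1183×17.9 + 0.1774×63.3 + 0.2031×175.5 + 0.2133×461.3 + 0.2879×772.3 = 369.7054 per 100,000.
The crude rates (339.16 vs 241.87) would put Lumora higher, but that reflects its parity composition; once standardized to a common parity structure, Alvonia has the higher underlying rate.

Alvonia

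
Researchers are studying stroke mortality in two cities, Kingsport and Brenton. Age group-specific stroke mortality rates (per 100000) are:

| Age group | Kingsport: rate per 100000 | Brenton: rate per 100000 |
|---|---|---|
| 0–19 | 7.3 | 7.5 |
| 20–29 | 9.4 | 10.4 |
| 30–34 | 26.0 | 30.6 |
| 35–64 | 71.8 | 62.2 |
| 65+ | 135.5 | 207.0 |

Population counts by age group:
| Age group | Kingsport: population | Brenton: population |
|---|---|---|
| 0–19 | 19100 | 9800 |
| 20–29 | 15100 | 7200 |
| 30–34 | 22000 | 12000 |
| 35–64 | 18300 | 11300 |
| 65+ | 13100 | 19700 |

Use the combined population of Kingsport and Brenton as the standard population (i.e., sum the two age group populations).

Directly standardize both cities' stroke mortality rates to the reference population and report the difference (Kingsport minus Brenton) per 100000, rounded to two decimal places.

-15.21

Combined standard total = 147600; weights = 0.1958, 0.1511, 0.2304, 0.2005, 0.2222.
Kingsport: 0.1958×7.3 + 0.1511×9.4 + 0.2304×26.0 + 0.2005×71.8 + 0.2222×135.5 = 53.3487 per 100000.
Brenton: 0.1958×7.5 + 0.1511×10.4 + 0.2304×30.6 + 0.2005×62.2 + 0.2222×207.0 = 68.5623 per 100000.
Difference = 53.3487 − 68.5623 = -15.2136.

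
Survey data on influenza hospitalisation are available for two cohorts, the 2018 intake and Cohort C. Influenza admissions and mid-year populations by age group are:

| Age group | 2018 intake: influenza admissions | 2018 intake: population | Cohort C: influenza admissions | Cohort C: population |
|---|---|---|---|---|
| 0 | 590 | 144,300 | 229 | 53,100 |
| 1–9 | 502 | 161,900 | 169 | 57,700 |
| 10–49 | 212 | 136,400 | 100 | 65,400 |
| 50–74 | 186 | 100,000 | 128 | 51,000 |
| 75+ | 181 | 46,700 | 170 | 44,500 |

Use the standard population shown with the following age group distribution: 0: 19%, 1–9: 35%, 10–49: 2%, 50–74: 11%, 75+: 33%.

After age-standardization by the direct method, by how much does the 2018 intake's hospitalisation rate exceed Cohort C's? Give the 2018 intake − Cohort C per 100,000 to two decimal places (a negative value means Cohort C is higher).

Age-specific rates per 100,000 for the 2018 intake: 408.87, 310.07, 155.43, 186.00, 387.58.
For Cohort C: 431.26, 292.89, 152.91, 250.98, 382.02.
Standard weights: 0.19, 0.35, 0.02, 0.11, 0.33.
The 2018 intake: 0.1900×408.87 + 0.3500×310.07 + 0.0200×155.43 + 0.1100×186.00 + 0.3300×387.58 = 337.6792 per 100,000.
Cohort C: 0.1900×431.26 + 0.3500×292.89 + 0.0200×152.91 + 0.1100×250.98 + 0.3300×382.02 = 341.1861 per 100,000.
Difference = 337.6792 − 341.1861 = -3.5069.

-3.51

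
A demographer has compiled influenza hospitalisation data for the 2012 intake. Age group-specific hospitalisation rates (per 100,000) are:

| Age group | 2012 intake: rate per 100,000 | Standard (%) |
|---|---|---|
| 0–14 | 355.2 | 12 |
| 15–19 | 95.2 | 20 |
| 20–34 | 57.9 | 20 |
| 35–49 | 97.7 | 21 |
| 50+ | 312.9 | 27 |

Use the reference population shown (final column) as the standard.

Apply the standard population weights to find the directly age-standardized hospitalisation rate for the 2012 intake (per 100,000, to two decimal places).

178.24

Standard weights: 0.12, 0.20, 0.20, 0.21, 0.27.
Standardized rate: 0.1200×355.2 + 0.2000×95.2 + 0.2000×57.9 + 0.2100×97.7 + 0.2700×312.9 = 178.2440 per 100,000.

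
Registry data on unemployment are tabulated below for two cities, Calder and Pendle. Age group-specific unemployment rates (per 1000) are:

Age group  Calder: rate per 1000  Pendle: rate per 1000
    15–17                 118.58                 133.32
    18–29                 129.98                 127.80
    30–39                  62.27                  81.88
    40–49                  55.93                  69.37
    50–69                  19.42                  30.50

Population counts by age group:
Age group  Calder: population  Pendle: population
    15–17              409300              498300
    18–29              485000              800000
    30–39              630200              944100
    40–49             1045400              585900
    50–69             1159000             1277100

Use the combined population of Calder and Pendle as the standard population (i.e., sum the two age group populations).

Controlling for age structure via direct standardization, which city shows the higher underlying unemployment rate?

Pendle

Combined standard total = 7834300; weights = 0.1158, 0.1640, 0.2009, 0.2082, 0.3110.
Calder: 0.1158×118.58 + 0.1640×129.98 + 0.2009×62.27 + 0.2082×55.93 + 0.3110×19.42 = 65.2549 per 1000.
Pendle: 0.1158×133.32 + 0.1640×127.80 + 0.2009×81.88 + 0.2082×69.37 + 0.3110×30.50 = 76.7895 per 1000.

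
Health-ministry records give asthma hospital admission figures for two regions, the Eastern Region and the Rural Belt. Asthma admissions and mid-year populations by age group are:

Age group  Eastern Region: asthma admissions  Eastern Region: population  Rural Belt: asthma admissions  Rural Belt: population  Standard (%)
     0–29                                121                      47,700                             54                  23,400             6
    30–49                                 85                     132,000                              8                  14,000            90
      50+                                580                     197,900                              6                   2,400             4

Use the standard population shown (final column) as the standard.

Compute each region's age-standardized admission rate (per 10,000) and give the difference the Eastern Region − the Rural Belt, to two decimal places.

0.96

Age-specific rates per 10,000 for the Eastern Region: 25.37, 6.44, 29.31.
For the Rural Belt: 23.08, 5.71, 25.00.
Standard weights: 0.06, 0.90, 0.04.
The Eastern Region: 0.0600×25.37 + 0.9000×6.44 + 0.0400×29.31 = 8.4898 per 10,000.
The Rural Belt: 0.0600×23.08 + 0.9000×5.71 + 0.0400×25.00 = 7.5275 per 10,000.
Difference = 8.4898 − 7.5275 = 0.9623.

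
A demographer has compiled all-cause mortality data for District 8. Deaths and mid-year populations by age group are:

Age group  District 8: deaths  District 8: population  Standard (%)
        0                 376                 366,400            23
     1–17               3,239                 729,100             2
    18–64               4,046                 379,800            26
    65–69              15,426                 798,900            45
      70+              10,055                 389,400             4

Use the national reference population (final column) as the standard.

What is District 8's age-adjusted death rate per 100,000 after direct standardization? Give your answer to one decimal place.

Age-specific rates per 100,000 for District 8: 102.62, 444.25, 1065.30, 1930.90, 2582.18.
Standard weights: 0.23, 0.02, 0.26, 0.45, 0.04.
Standardized rate: 0.2300×102.62 + 0.0200×444.25 + 0.2600×1065.30 + 0.4500×1930.90 + 0.0400×2582.18 = 1281.6593 per 100,000.

1281.7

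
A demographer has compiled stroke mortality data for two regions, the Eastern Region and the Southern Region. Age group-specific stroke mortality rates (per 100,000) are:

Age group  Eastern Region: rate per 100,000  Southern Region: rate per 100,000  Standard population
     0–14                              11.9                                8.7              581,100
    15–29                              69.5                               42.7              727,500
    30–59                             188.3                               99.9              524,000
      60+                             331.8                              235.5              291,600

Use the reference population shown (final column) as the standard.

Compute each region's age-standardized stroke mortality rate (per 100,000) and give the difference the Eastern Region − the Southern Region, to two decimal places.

Standard total = 2,124,200; weights = 0.2736, 0.3425, 0.2467, 0.1373.
The Eastern Region: 0.2736×11.9 + 0.3425×69.5 + 0.2467×188.3 + 0.1373×331.8 = 119.0558 per 100,000.
The Southern Region: 0.2736×8.7 + 0.3425×42.7 + 0.2467×99.9 + 0.1373×235.5 = 73.9757 per 100,000.
Difference = 119.0558 − 73.9757 = 45.0801.

45.08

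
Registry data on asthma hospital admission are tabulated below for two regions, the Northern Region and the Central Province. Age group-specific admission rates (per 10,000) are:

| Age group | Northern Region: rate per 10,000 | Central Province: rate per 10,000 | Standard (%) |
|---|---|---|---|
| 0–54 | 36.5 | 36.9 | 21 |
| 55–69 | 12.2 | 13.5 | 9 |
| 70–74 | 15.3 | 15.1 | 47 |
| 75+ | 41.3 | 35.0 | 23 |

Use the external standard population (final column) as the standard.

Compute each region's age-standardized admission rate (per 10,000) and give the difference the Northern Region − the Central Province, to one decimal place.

1.3

Standard weights: 0.21, 0.09, 0.47, 0.23.
The Northern Region: 0.2100×36.5 + 0.0900×12.2 + 0.4700×15.3 + 0.2300×41.3 = 25.4530 per 10,000.
The Central Province: 0.2100×36.9 + 0.0900×13.5 + 0.4700×15.1 + 0.2300×35.0 = 24.1110 per 10,000.
Difference = 25.4530 − 24.1110 = 1.3420.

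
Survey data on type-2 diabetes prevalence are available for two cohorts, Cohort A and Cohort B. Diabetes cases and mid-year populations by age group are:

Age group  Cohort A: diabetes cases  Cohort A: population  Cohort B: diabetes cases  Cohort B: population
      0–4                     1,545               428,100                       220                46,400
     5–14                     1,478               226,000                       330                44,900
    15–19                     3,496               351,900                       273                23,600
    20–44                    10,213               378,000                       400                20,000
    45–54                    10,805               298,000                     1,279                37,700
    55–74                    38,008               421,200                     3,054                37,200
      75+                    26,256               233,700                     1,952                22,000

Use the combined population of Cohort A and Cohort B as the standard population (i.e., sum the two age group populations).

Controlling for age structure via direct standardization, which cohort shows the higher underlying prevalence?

Cohort A

Age-specific rates per 1,000 for Cohort A: 3.609, 6.540, 9.935, 27.019, 36.258, 90.237, 112.349.
For Cohort B: 4.741, 7.350, 11.568, 20.000, 33.926, 82.097, 88.727.
Combined standard total = 2,568,700; weights = 0.1847, 0.1055, 0.1462, 0.1549, 0.1307, 0.1785, 0.0995.
Cohort A: 0.1847×3.609 + 0.1055×6.540 + 0.1462×9.935 + 0.1549×27.019 + 0.1307×36.258 + 0.1785×90.237 + 0.0995×112.349 = 39.0207 per 1,000.
Cohort B: 0.1847×4.741 + 0.1055×7.350 + 0.1462×11.568 + 0.1549×20.000 + 0.1307×33.926 + 0.1785×82.097 + 0.0995×88.727 = 34.3575 per 1,000.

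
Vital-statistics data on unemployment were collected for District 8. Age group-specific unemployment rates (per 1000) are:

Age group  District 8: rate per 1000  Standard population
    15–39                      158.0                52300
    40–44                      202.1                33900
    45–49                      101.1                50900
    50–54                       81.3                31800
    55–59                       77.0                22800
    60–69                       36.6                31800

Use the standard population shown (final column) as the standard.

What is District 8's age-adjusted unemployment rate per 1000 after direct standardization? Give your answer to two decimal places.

Standard total = 223500; weights = 0.2340, 0.1517, 0.2277, 0.1423, 0.1020, 0.1423.
Standardized rate: 0.2340×158.0 + 0.1517×202.1 + 0.2277×101.1 + 0.1423×81.3 + 0.1020×77.0 + 0.1423×36.6 = 115.2814 per 1000.

115.28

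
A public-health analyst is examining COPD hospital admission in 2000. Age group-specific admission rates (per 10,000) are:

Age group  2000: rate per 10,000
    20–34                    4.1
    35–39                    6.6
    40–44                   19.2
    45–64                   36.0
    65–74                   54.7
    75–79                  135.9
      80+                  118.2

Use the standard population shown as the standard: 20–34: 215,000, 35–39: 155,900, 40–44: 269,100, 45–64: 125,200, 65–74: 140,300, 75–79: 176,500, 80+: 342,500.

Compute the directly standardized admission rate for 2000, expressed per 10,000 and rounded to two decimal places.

58.78

Standard total = 1,424,500; weights = 0.1509, 0.1094, 0.1889, 0.0879, 0.0985, 0.1239, 0.2404.
Standardized rate: 0.1509×4.1 + 0.1094×6.6 + 0.1889×19.2 + 0.0879×36.0 + 0.0985×54.7 + 0.1239×135.9 + 0.2404×118.2 = 58.7776 per 10,000.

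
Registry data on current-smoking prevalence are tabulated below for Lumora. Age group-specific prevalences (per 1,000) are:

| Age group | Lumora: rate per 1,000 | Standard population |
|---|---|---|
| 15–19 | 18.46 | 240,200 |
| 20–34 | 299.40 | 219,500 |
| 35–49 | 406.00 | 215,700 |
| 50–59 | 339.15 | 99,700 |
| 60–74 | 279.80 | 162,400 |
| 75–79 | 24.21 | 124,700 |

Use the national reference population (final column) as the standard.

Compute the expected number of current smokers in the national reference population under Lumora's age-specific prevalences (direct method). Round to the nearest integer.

Expected current smokers = Σ (standard pop × age-specific rate ÷ 1,000)
= 240,200×18.46/1,000 + 219,500×299.40/1,000 + 215,700×406.00/1,000 + 99,700×339.15/1,000 + 162,400×279.80/1,000 + 124,700×24.21/1,000
= 4434.09 + 65718.30 + 87574.20 + 33813.25 + 45439.52 + 3018.99 = 239998.35.

239998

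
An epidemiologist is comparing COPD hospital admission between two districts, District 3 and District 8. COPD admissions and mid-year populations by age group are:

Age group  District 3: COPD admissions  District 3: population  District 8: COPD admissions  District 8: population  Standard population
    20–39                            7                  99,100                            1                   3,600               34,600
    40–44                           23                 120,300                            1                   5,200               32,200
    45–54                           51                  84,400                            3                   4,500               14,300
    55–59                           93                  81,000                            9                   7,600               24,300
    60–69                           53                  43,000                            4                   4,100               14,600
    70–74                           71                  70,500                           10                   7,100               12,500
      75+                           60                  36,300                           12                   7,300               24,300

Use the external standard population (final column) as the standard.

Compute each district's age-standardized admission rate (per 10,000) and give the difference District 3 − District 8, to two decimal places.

Age-specific rates per 10,000 for District 3: 0.71, 1.91, 6.04, 11.48, 12.33, 10.07, 16.53.
For District 8: 2.78, 1.92, 6.67, 11.84, 9.76, 14.08, 16.44.
Standard total = 156,800; weights = 0.2207, 0.2054, 0.0912, 0.1550, 0.0931, 0.0797, 0.1550.
District 3: 0.2207×0.71 + 0.2054×1.91 + 0.0912×6.04 + 0.1550×11.48 + 0.0931×12.33 + 0.0797×10.07 + 0.1550×16.53 = 7.3910 per 10,000.
District 8: 0.2207×2.78 + 0.2054×1.92 + 0.0912×6.67 + 0.1550×11.84 + 0.0931×9.76 + 0.0797×14.08 + 0.1550×16.44 = 8.0298 per 10,000.
Difference = 7.3910 − 8.0298 = -0.6389.

-0.64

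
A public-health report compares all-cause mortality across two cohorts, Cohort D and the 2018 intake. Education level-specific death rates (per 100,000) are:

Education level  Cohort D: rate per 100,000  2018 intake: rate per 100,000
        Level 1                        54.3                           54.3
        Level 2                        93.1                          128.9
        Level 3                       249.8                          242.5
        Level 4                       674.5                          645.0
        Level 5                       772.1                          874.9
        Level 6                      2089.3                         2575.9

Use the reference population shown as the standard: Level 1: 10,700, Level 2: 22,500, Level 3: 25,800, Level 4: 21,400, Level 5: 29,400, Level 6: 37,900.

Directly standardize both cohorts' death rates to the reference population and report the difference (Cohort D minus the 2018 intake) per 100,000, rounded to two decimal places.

Standard total = 147,700; weights = 0.0724, 0.1523, 0.1747, 0.1449, 0.1991, 0.2566.
Cohort D: 0.0724×54.3 + 0.1523×93.1 + 0.1747×249.8 + 0.1449×674.5 + 0.1991×772.1 + 0.2566×2089.3 = 849.2831 per 100,000.
The 2018 intake: 0.0724×54.3 + 0.1523×128.9 + 0.1747×242.5 + 0.1449×645.0 + 0.1991×874.9 + 0.2566×2575.9 = 994.5121 per 100,000.
Difference = 849.2831 − 994.5121 = -145.2290.

-145.23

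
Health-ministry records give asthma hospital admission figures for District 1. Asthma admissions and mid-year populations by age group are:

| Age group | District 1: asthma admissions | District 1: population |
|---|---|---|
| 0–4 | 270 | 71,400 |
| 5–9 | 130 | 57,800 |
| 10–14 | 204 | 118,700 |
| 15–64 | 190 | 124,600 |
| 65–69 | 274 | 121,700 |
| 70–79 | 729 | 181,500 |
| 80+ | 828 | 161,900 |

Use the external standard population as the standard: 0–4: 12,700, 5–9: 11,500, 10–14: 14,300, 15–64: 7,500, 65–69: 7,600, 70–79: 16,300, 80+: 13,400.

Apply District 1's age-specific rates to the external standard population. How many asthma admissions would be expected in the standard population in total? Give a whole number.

Age-specific rates per 10,000 for District 1: 37.82, 22.49, 17.19, 15.25, 22.51, 40.17, 51.14.
Expected asthma admissions = Σ (standard pop × age-specific rate ÷ 10,000)
= 12,700×37.82/10,000 + 11,500×22.49/10,000 + 14,300×17.19/10,000 + 7,500×15.25/10,000 + 7,600×22.51/10,000 + 16,300×40.17/10,000 + 13,400×51.14/10,000
= 48.03 + 25.87 + 24.58 + 11.44 + 17.11 + 65.47 + 68.53 = 261.01.

261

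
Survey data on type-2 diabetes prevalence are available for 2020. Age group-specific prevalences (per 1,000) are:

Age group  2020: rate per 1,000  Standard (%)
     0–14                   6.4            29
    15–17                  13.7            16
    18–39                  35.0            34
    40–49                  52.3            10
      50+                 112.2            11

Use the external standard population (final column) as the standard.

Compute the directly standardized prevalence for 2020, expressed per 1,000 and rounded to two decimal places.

33.52

Standard weights: 0.29, 0.16, 0.34, 0.10, 0.11.
Standardized rate: 0.2900×6.4 + 0.1600×13.7 + 0.3400×35.0 + 0.1000×52.3 + 0.1100×112.2 = 33.5200 per 1,000.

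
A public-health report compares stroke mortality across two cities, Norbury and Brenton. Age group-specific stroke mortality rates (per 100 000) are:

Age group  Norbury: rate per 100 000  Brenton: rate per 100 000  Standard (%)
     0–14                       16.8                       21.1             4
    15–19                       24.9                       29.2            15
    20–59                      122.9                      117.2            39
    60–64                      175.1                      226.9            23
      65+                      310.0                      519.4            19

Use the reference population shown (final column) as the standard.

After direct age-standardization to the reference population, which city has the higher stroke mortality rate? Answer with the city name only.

Standard weights: 0.04, 0.15, 0.39, 0.23, 0.19.
Norbury: 0.0400×16.8 + 0.1500×24.9 + 0.3900×122.9 + 0.2300×175.1 + 0.1900×310.0 = 151.5110 per 100 000.
Brenton: 0.0400×21.1 + 0.1500×29.2 + 0.3900×117.2 + 0.2300×226.9 + 0.1900×519.4 = 201.8050 per 100 000.

Brenton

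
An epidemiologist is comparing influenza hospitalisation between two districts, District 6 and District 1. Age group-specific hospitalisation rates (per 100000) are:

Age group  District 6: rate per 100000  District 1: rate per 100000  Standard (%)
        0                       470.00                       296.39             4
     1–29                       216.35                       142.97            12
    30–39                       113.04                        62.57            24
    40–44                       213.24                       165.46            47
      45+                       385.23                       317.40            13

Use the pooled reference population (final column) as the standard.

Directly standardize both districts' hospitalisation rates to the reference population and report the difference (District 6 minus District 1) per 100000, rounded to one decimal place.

Standard weights: 0.04, 0.12, 0.24, 0.47, 0.13.
District 6: 0.0400×470.00 + 0.1200×216.35 + 0.2400×113.04 + 0.4700×213.24 + 0.1300×385.23 = 222.1943 per 100000.
District 1: 0.0400×296.39 + 0.1200×142.97 + 0.2400×62.57 + 0.4700×165.46 + 0.1300×317.40 = 163.0570 per 100000.
Difference = 222.1943 − 163.0570 = 59.1373.

59.1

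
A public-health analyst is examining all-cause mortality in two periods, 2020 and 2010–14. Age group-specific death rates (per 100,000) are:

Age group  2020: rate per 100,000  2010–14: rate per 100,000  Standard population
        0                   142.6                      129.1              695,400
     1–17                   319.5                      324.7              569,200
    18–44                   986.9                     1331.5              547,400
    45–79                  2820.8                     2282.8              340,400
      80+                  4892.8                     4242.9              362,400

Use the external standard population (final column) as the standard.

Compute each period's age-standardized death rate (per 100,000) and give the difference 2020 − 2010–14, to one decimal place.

94.0

Standard total = 2,514,800; weights = 0.2765, 0.2263, 0.2177, 0.1354, 0.1441.
2020: 0.2765×142.6 + 0.2263×319.5 + 0.2177×986.9 + 0.1354×2820.8 + 0.1441×4892.8 = 1413.4737 per 100,000.
2010–14: 0.2765×129.1 + 0.2263×324.7 + 0.2177×1331.5 + 0.1354×2282.8 + 0.1441×4242.9 = 1319.4491 per 100,000.
Difference = 1413.4737 − 1319.4491 = 94.0246.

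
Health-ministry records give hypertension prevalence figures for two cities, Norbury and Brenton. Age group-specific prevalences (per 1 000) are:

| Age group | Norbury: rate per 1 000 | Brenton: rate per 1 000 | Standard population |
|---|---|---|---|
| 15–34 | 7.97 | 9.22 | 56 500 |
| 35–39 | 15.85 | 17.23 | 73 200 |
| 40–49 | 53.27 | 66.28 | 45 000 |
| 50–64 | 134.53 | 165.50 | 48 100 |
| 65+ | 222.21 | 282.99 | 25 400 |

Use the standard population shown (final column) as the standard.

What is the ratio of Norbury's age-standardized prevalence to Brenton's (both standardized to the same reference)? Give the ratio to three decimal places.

Standard total = 248 200; weights = 0.2276, 0.2949, 0.1813, 0.1938, 0.1023.
Norbury: 0.2276×7.97 + 0.2949×15.85 + 0.1813×53.27 + 0.1938×134.53 + 0.1023×222.21 = 64.9585 per 1 000.
Brenton: 0.2276×9.22 + 0.2949×17.23 + 0.1813×66.28 + 0.1938×165.50 + 0.1023×282.99 = 80.2307 per 1 000.
Ratio = 64.9585 ÷ 80.2307 = 0.80965.

0.810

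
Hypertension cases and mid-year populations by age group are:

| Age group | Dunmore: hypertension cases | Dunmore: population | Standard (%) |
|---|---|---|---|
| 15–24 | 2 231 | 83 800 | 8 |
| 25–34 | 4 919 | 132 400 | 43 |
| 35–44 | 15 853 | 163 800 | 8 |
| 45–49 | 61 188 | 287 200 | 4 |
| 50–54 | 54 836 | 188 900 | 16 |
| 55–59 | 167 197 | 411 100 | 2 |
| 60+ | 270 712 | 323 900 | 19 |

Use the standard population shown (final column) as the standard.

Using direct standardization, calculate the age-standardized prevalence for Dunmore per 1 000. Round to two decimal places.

247.75

Age-specific rates per 1 000 for Dunmore: 26.623, 37.153, 96.783, 213.050, 290.291, 406.706, 835.789.
Standard weights: 0.08, 0.43, 0.08, 0.04, 0.16, 0.02, 0.19.
Standardized rate: 0.0800×26.623 + 0.4300×37.153 + 0.0800×96.783 + 0.0400×213.050 + 0.1600×290.291 + 0.0200×406.706 + 0.1900×835.789 = 247.7506 per 1 000.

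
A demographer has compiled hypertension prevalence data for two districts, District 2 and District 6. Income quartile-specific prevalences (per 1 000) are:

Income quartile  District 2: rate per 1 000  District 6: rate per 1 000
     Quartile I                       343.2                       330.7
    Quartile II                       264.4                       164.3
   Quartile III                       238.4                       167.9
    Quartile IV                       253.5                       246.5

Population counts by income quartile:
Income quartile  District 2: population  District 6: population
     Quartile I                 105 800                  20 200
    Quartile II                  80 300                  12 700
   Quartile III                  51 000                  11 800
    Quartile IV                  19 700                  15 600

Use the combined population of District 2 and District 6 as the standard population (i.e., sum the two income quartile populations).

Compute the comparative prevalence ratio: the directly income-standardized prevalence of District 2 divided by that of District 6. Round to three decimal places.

1.204

Combined standard total = 317 100; weights = 0.3974, 0.2933, 0.1980, 0.1113.
District 2: 0.3974×343.2 + 0.2933×264.4 + 0.1980×238.4 + 0.1113×253.5 = 289.3487 per 1 000.
District 6: 0.3974×330.7 + 0.2933×164.3 + 0.1980×167.9 + 0.1113×246.5 = 240.2828 per 1 000.
Ratio = 289.3487 ÷ 240.2828 = 1.20420.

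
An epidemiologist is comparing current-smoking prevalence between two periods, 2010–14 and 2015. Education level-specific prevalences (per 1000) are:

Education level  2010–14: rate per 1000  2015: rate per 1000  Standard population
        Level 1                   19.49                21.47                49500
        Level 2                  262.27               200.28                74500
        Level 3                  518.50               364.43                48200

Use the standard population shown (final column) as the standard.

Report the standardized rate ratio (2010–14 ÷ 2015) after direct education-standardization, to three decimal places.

Standard total = 172200; weights = 0.2875, 0.4326, 0.2799.
2010–14: 0.2875×19.49 + 0.4326×262.27 + 0.2799×518.50 = 264.2019 per 1000.
2015: 0.2875×21.47 + 0.4326×200.28 + 0.2799×364.43 = 194.8267 per 1000.
Ratio = 264.2019 ÷ 194.8267 = 1.35609.

1.356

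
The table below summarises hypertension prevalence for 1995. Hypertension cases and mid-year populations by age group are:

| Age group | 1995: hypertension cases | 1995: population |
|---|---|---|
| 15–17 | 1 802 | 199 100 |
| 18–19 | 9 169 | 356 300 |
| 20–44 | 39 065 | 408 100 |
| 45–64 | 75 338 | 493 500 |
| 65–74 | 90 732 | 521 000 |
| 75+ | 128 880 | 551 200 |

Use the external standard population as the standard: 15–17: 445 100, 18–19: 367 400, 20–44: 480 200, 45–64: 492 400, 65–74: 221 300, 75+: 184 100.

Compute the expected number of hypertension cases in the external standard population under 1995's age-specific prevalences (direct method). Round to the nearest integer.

216205

Age-specific rates per 1 000 for 1995: 9.051, 25.734, 95.724, 152.661, 174.150, 233.817.
Expected hypertension cases = Σ (standard pop × age-specific rate ÷ 1 000)
= 445 100×9.051/1 000 + 367 400×25.734/1 000 + 480 200×95.724/1 000 + 492 400×152.661/1 000 + 221 300×174.150/1 000 + 184 100×233.817/1 000
= 4028.48 + 9454.65 + 45966.71 + 75170.07 + 38539.33 + 43045.73 = 216204.97.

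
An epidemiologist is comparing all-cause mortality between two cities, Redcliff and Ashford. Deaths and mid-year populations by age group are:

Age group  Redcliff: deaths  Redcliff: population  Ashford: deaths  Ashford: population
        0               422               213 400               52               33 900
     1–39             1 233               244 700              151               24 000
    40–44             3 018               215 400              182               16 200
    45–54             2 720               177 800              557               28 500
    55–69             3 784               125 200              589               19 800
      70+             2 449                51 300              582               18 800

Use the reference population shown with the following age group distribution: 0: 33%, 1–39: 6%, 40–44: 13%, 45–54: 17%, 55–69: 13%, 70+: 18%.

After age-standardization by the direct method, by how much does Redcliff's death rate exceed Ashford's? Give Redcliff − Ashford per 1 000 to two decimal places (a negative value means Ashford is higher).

2.79

Age-specific rates per 1 000 for Redcliff: 1.978, 5.039, 14.011, 15.298, 30.224, 47.739.
For Ashford: 1.534, 6.292, 11.235, 19.544, 29.747, 30.957.
Standard weights: 0.33, 0.06, 0.13, 0.17, 0.13, 0.18.
Redcliff: 0.3300×1.978 + 0.0600×5.039 + 0.1300×14.011 + 0.1700×15.298 + 0.1300×30.224 + 0.1800×47.739 = 17.8991 per 1 000.
Ashford: 0.3300×1.534 + 0.0600×6.292 + 0.1300×11.235 + 0.1700×19.544 + 0.1300×29.747 + 0.1800×30.957 = 15.1062 per 1 000.
Difference = 17.8991 − 15.1062 = 2.7929.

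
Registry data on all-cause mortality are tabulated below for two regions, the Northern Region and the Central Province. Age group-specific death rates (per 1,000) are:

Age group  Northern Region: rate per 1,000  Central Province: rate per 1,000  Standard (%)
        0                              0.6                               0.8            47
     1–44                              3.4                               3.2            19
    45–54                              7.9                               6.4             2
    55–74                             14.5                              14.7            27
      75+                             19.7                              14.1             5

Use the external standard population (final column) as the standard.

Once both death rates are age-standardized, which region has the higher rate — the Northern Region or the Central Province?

Northern Region

Standard weights: 0.47, 0.19, 0.02, 0.27, 0.05.
The Northern Region: 0.4700×0.6 + 0.1900×3.4 + 0.0200×7.9 + 0.2700×14.5 + 0.0500×19.7 = 5.9860 per 1,000.
The Central Province: 0.4700×0.8 + 0.1900×3.2 + 0.0200×6.4 + 0.2700×14.7 + 0.0500×14.1 = 5.7860 per 1,000.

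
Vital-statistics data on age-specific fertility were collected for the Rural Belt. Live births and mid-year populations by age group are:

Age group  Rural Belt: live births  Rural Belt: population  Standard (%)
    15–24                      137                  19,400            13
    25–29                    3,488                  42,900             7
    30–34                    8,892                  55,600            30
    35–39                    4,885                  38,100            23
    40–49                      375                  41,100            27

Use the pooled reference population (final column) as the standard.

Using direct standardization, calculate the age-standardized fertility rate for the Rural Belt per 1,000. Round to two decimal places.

86.54

Age-specific rates per 1,000 for the Rural Belt: 7.062, 81.305, 159.928, 128.215, 9.124.
Standard weights: 0.13, 0.07, 0.30, 0.23, 0.27.
Standardized rate: 0.1300×7.062 + 0.0700×81.305 + 0.3000×159.928 + 0.2300×128.215 + 0.2700×9.124 = 86.5408 per 1,000.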